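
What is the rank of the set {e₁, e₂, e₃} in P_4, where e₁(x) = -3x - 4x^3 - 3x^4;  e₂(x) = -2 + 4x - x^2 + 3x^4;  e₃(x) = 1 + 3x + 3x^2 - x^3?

Use coordinates relative to {1, x, …, x^4}.
Row-reduce the 3×5 matrix with these as rows.
Exactly 3 pivots survive; hence the rank is 3.

rank 3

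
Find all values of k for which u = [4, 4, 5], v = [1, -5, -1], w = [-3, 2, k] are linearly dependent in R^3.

Dependence holds iff the 3×3 matrix [u v w] is singular.
The determinant works out to -24*k - 45.
Solving -24*k - 45 = 0 yields k = -15/8.

k = -15/8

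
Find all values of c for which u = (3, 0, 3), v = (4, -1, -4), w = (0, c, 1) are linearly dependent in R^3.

c = 1/8

The set is linearly dependent precisely when det[u; v; w] = 0.
The determinant works out to 24*c - 3.
This vanishes exactly when c = 1/8.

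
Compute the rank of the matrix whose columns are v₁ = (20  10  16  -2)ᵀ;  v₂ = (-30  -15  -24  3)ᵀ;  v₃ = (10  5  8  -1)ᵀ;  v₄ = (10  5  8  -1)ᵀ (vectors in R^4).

rank 1

Form the matrix with v₁, v₂, v₃, v₄ as columns and reduce.
Exactly 1 pivot survives; hence the rank is 1.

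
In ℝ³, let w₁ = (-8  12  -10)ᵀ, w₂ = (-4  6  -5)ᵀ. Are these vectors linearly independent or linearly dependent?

linearly dependent

Place the vectors as rows of a 2×3 matrix and reduce to echelon form.
The reduction yields 1 nonzero row, so the rank is 1.
Since rank 1 < 2, the set is linearly dependent.
Indeed w₁ - 2w₂ = 0.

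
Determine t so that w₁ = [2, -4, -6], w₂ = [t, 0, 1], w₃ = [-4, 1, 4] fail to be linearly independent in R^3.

t = -7/5

The set is linearly dependent precisely when det[w₁; w₂; w₃] = 0.
Cofactor expansion gives det = 10*t + 14.
Setting this to zero gives t = -7/5.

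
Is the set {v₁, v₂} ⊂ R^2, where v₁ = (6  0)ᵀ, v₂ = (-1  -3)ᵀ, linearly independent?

Row-reduce the matrix whose columns are v₁, v₂.
The reduction yields 2 nonzero rows, so the rank is 2.
Since rank = 2 (the number of vectors), the set is linearly independent.

linearly independent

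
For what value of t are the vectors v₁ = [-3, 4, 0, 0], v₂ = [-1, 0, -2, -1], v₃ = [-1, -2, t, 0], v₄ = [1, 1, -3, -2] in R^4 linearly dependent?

t = -2/3

The vectors are dependent exactly when the determinant of the matrix with rows v₁, v₂, v₃, v₄ vanishes.
The determinant works out to -15*t - 10.
This vanishes exactly when t = -2/3.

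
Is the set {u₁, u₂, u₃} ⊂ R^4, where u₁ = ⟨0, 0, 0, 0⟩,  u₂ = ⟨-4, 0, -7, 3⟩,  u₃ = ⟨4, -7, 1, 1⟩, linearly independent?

linearly dependent

One of the vectors is the zero vector, so the set is linearly dependent.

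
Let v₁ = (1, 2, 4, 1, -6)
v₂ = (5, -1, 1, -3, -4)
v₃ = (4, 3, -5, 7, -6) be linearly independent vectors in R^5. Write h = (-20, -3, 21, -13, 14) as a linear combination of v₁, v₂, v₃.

Since v₁, v₂, v₃ are independent, the coefficients expressing h are uniquely determined by a linear system.
Row-reducing the augmented matrix gives the unique coefficients (c₁, c₂, c₃) = (2, -2, -3).

h = 2v₁ - 2v₂ - 3v₃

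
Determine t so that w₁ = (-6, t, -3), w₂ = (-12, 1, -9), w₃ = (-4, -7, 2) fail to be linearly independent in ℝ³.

The vectors are dependent exactly when the determinant of the matrix with rows w₁, w₂, w₃ vanishes.
Expanding, det = 60*t + 102.
Setting this to zero gives t = -17/10.

t = -17/10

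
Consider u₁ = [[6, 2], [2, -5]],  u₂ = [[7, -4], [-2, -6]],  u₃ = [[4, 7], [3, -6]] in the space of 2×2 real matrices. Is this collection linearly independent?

Take coordinates with respect to the standard basis {E₁₁, E₁₂, E₂₁, E₂₂}.
Place the vectors as rows of a 3×4 matrix and reduce to echelon form.
The reduction yields 3 nonzero rows, so the rank is 3.
Since rank = 3 (the number of vectors), the set is linearly independent.

linearly independent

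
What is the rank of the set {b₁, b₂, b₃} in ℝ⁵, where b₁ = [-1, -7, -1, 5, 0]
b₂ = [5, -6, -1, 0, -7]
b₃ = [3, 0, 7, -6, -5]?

3

Put the 5×3 matrix [b₁|b₂|b₃] into echelon form.
Reduction leaves 3 leading entries, giving rank 3.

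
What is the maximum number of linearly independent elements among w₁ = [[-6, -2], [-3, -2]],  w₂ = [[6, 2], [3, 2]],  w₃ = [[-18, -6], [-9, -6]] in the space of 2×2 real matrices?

1

Use coordinates relative to {E₁₁, E₁₂, E₂₁, E₂₂}.
Row-reduce the 3×4 matrix with these as rows.
There is 1 pivot column, so rank = 1.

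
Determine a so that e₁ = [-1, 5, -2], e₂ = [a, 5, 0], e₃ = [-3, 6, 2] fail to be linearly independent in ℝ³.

a = -20/11

The vectors are dependent exactly when the determinant of the matrix with rows e₁, e₂, e₃ vanishes.
Expanding, det = -22*a - 40.
Setting this to zero gives a = -20/11.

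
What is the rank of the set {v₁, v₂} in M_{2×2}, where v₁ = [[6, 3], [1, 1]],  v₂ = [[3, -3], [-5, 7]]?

2

Represent each element by its coordinate vector in ℝ⁴.
Put the 4×2 matrix [v₁|v₂] into echelon form.
Exactly 2 pivots survive; hence the rank is 2.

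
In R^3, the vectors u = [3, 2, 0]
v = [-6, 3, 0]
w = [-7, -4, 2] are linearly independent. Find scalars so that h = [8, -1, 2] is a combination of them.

h = 3u - v + w

Write h = c₁u + … + c₃w and equate components.
The system has the unique solution (c₁, c₂, c₃) = (3, -1, 1).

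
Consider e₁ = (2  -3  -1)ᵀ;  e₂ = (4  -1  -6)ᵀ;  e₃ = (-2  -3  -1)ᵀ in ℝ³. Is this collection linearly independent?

linearly independent

Place the vectors as rows of a 3×3 matrix and reduce to echelon form.
The reduction yields 3 nonzero rows, so the rank is 3.
Since rank = 3 (the number of vectors), the set is linearly independent.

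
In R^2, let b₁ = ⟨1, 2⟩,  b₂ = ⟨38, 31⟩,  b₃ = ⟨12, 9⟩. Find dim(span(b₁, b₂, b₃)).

Row-reduce the 3×2 matrix with these as rows.
Exactly 2 pivots survive; hence the rank is 2.
(With 3 elements in a 2-dimensional space the rank is at most 2.)

dim = 2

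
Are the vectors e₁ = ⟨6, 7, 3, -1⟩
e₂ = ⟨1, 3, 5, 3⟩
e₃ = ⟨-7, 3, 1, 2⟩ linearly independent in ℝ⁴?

linearly independent

Row-reduce the matrix whose columns are e₁, e₂, e₃.
The reduction yields 3 nonzero rows, so the rank is 3.
Since rank = 3 (the number of vectors), the set is linearly independent.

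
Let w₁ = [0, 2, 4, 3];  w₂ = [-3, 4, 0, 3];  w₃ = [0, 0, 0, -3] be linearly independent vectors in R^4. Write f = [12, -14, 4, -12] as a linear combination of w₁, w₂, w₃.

f = w₁ - 4w₂ + w₃

Solve the system with w₁, w₂, w₃ as columns and f as the right-hand side.
Row-reducing the augmented matrix gives the unique coefficients (α₁, α₂, α₃) = (1, -4, 1).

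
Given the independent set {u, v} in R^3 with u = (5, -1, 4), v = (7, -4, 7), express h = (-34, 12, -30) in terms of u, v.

h = -4u - 2v

Write h = a₁u + a₂v and equate components.
Back-substitution yields (a₁, a₂) = (-4, -2).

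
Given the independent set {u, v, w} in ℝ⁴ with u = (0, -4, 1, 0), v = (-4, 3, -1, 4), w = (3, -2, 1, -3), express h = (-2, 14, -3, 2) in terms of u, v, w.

h = -3u + 2v + 2w

Set up the augmented matrix [u | v | w | h] and row-reduce.
The system has the unique solution (a₁, a₂, a₃) = (-3, 2, 2).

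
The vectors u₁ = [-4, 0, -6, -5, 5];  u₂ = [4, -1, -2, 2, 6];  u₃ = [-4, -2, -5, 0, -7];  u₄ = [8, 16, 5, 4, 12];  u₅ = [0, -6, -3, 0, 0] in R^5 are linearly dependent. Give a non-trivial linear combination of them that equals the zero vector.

2u₂ - u₄ - 3u₅ = 0

Write the vectors as columns of a matrix and find a nonzero vector in its null space.
One solution (up to scaling) is (0, 2, 0, -1, -3).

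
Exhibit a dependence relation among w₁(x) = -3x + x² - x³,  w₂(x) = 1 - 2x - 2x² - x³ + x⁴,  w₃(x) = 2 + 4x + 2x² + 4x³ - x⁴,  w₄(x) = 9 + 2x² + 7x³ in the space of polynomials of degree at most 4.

2w₁ + 3w₂ + 3w₃ - w₄ = 0

Take coordinates with respect to {1, x, …, x⁴}.
Write the vectors as columns of a matrix and find a nonzero vector in its null space.
The free variable yields coefficients (2, 3, 3, -1) (any nonzero multiple also works).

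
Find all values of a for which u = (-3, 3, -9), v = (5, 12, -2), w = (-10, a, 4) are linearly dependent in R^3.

The vectors are dependent exactly when the determinant of the matrix with rows u, v, w vanishes.
Expanding, det = -51*a - 1224.
Solving -51*a - 1224 = 0 yields a = -24.

a = -24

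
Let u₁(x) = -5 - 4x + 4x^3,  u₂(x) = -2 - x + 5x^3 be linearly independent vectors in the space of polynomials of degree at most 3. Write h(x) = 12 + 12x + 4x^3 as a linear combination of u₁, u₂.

Identify each element with its coordinate vector in ℝ⁴ via {1, x, …, x^3}.
Since u₁, u₂ are independent, the coefficients expressing h are uniquely determined by a linear system.
The system has the unique solution (α₁, α₂) = (-4, 4).

h = -4u₁ + 4u₂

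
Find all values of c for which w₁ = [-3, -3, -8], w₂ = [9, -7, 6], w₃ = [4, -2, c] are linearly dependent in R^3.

c = 47/12

Dependence holds iff the 3×3 matrix [w₁ w₂ w₃] is singular.
Cofactor expansion gives det = 48*c - 188.
Setting this to zero gives c = 47/12.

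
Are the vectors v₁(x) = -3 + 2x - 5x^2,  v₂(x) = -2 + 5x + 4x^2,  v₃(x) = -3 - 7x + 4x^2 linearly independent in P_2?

linearly independent

Write each element as a coordinate vector in ℝ³ using {1, x, x^2}.
The matrix [v₁|v₂|v₃] has determinant -297.
A nonzero determinant means the columns are linearly independent.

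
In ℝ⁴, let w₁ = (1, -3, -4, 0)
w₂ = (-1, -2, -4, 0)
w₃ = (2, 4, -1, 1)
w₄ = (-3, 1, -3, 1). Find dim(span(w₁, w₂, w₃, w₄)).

Form the matrix with w₁, w₂, w₃, w₄ as columns and reduce.
Reduction leaves 4 leading entries, giving rank 4.

4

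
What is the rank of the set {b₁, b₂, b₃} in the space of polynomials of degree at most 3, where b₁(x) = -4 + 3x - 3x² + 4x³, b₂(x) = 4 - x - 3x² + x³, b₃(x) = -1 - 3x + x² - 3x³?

Represent each element by its coordinate vector in ℝ⁴.
Put the 4×3 matrix [b₁|b₂|b₃] into echelon form.
Reduction leaves 3 leading entries, giving rank 3.

3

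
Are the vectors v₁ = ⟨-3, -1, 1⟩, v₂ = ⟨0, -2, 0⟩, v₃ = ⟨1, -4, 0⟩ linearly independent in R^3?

Form the 3×3 matrix with these as columns; its determinant is 2.
A nonzero determinant means the columns are linearly independent.

linearly independent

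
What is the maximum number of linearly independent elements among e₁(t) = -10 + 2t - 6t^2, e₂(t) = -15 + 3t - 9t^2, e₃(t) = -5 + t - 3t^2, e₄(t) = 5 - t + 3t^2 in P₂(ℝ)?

1

Use coordinates relative to {1, t, t^2}.
Row-reduce the 4×3 matrix with these as rows.
The echelon form has 1 nonzero row, so the rank is 1.
(With 4 elements in a 3-dimensional space the rank is at most 3.)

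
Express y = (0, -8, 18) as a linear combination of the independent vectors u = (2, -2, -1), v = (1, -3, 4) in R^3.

Set up the augmented matrix [u | v | y] and row-reduce.
The system has the unique solution (a₁, a₂) = (-2, 4).

y = -2u + 4v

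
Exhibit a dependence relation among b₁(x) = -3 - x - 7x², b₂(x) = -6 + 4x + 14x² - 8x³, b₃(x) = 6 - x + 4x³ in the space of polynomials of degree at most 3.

2b₁ + b₂ + 2b₃ = 0

Write each element as a vector in ℝ⁴ using {1, x, …, x³}.
Write the vectors as columns of a matrix and find a nonzero vector in its null space.
The free variable yields coefficients (2, 1, 2) (any nonzero multiple also works).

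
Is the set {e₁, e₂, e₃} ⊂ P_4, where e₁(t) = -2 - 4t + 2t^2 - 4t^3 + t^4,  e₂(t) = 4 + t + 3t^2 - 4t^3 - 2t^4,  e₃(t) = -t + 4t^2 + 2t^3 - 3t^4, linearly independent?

Write each element as a coordinate vector in ℝ⁵ using {1, t, …, t^4}.
Row-reduce the matrix whose columns are e₁, e₂, e₃.
The reduction yields 3 nonzero rows, so the rank is 3.
Since rank = 3 (the number of vectors), the set is linearly independent.

linearly independent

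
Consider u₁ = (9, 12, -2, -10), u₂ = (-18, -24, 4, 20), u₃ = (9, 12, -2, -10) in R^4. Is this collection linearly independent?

Two of the vectors are equal, giving an immediate dependence.

linearly dependent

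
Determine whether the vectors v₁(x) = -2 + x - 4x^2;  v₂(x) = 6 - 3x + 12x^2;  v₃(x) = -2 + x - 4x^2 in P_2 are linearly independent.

linearly dependent

Write each element as a coordinate vector in ℝ³ using {1, x, x^2}.
Two of the vectors are equal, giving an immediate dependence.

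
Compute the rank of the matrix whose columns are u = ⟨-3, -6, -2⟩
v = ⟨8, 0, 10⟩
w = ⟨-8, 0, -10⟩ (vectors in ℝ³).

rank 2

Row-reduce the 3×3 matrix with these as rows.
The echelon form has 2 nonzero rows, so the rank is 2.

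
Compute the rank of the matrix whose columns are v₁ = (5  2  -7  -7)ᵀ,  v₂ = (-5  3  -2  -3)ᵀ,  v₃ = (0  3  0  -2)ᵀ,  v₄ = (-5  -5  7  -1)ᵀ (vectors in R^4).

4

Put the 4×4 matrix [v₁|v₂|v₃|v₄] into echelon form.
Exactly 4 pivots survive; hence the rank is 4.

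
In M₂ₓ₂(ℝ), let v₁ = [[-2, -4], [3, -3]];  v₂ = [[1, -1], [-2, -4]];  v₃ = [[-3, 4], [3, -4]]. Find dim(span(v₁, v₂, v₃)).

dim = 3

Use coordinates relative to {E₁₁, E₁₂, E₂₁, E₂₂}.
Put the 4×3 matrix [v₁|v₂|v₃] into echelon form.
Exactly 3 pivots survive; hence the rank is 3.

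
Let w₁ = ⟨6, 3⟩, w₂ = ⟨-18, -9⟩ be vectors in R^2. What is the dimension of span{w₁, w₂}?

Form the matrix with w₁, w₂ as columns and reduce.
Exactly 1 pivot survives; hence the rank is 1.

dim = 1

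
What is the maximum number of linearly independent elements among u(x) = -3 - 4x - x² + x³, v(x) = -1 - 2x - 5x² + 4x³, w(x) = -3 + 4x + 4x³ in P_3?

3

Use coordinates relative to {1, x, …, x³}.
Form the matrix with u, v, w as columns and reduce.
Exactly 3 pivots survive; hence the rank is 3.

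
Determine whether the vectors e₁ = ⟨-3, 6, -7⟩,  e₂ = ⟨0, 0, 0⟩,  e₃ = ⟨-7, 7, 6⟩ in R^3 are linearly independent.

One of the vectors is the zero vector, so the set is linearly dependent.

linearly dependent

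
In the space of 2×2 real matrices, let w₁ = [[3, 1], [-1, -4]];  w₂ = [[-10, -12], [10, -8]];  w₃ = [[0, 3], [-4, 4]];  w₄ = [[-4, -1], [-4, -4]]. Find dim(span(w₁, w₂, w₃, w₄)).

dim = 3

Pass to coordinate vectors with respect to the basis {E₁₁, E₁₂, E₂₁, E₂₂}.
Put the 4×4 matrix [w₁|w₂|w₃|w₄] into echelon form.
Exactly 3 pivots survive; hence the rank is 3.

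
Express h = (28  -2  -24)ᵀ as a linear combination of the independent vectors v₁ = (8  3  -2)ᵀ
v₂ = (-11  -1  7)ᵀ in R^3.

Since v₁, v₂ are independent, the coefficients expressing h are uniquely determined by a linear system.
Row-reducing the augmented matrix gives the unique coefficients (c₁, c₂) = (-2, -4).

h = -2v₁ - 4v₂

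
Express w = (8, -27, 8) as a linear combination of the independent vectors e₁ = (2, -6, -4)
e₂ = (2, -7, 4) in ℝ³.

w = e₁ + 3e₂

Solve the system with e₁, e₂ as columns and w as the right-hand side.
The system has the unique solution (α₁, α₂) = (1, 3).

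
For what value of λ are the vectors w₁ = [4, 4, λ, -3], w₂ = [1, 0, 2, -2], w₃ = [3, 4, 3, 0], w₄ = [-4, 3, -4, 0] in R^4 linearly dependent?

λ = 11/2

The set is linearly dependent precisely when det[w₁; w₂; w₃; w₄] = 0.
The determinant works out to 275 - 50*λ.
Setting this to zero gives λ = 11/2.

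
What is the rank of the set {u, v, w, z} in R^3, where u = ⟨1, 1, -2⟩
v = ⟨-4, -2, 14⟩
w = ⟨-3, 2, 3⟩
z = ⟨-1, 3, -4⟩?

Put the 3×4 matrix [u|v|w|z] into echelon form.
The echelon form has 3 nonzero rows, so the rank is 3.
(With 4 elements in a 3-dimensional space the rank is at most 3.)

rank 3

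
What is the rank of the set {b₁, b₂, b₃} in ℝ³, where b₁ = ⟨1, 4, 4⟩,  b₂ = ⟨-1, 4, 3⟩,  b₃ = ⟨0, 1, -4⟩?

3

Form the matrix with b₁, b₂, b₃ as columns and reduce.
There are 3 pivot columns, so rank = 3.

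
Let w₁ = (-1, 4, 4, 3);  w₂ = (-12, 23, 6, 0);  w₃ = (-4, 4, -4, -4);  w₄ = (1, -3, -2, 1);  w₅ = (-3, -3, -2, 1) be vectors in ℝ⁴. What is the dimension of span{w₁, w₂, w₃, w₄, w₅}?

4

Put the 4×5 matrix [w₁|w₂|w₃|w₄|w₅] into echelon form.
Exactly 4 pivots survive; hence the rank is 4.
(With 5 elements in a 4-dimensional space the rank is at most 4.)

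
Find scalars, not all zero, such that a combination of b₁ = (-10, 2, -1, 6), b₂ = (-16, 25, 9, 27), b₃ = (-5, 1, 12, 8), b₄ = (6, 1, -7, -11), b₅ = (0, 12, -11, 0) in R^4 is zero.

b₂ - 2b₃ + b₄ - 2b₅ = 0

Row-reduce the matrix with b₁, b₂, b₃, b₄, b₅ as columns; the null space gives the coefficients.
The free variable yields coefficients (0, 1, -2, 1, -2) (any nonzero multiple also works).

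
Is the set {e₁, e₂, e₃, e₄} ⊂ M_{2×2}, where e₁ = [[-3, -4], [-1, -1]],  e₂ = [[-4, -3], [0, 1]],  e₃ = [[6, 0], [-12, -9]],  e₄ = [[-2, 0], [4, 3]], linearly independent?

linearly dependent

Write each element as a coordinate vector in ℝ⁴ using {E₁₁, E₁₂, E₂₁, E₂₂}.
One vector is a scalar multiple of another, so the set is dependent.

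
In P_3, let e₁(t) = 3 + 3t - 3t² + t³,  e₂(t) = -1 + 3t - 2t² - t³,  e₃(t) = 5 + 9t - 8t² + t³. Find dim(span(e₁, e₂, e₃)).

Pass to coordinate vectors with respect to the basis {1, t, …, t³}.
Row-reduce the 3×4 matrix with these as rows.
Exactly 2 pivots survive; hence the rank is 2.

dim = 2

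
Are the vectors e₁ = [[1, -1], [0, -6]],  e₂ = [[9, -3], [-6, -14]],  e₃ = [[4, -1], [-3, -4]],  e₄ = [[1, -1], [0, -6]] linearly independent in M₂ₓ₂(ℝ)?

linearly dependent

Take coordinates with respect to the standard basis {E₁₁, E₁₂, E₂₁, E₂₂}.
Row-reduce the matrix whose columns are e₁, e₂, e₃, e₄.
The reduction yields 2 nonzero rows, so the rank is 2.
Since rank 2 < 4, the set is linearly dependent.
Indeed e₁ - e₂ + 2e₃ = 0.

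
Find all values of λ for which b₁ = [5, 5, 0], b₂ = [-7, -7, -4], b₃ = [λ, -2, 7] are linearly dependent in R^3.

Dependence holds iff the 3×3 matrix [b₁ b₂ b₃] is singular.
Cofactor expansion gives det = -20*λ - 40.
Setting this to zero gives λ = -2.

λ = -2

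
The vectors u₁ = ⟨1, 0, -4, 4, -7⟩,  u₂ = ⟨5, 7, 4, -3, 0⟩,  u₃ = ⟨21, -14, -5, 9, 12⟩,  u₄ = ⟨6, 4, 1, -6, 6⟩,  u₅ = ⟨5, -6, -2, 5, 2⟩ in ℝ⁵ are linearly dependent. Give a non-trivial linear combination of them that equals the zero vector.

u₃ - u₄ - 3u₅ = 0

Row-reduce the matrix with u₁, u₂, u₃, u₄, u₅ as columns; the null space gives the coefficients.
A generator of the null space is (0, 0, 1, -1, -3).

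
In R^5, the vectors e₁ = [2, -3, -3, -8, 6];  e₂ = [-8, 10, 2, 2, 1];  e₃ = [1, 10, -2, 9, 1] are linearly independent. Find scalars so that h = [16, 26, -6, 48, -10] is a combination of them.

Write h = a₁e₁ + … + a₃e₃ and equate components.
Back-substitution yields (a₁, a₂, a₃) = (-2, -2, 4).

h = -2e₁ - 2e₂ + 4e₃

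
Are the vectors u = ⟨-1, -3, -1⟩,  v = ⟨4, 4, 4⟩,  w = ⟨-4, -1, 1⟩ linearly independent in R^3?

Form the 3×3 matrix with these as columns; its determinant is 40.
A nonzero determinant means the columns are linearly independent.

linearly independent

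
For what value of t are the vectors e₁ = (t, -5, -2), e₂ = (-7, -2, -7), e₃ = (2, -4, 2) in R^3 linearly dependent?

The vectors are dependent exactly when the determinant of the matrix with rows e₁, e₂, e₃ vanishes.
Expanding, det = -32*t - 64.
Setting this to zero gives t = -2.

t = -2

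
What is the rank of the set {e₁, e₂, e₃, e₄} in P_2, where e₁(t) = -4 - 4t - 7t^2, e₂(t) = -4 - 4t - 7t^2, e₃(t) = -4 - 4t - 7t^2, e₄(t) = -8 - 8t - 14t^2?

1

Use coordinates relative to {1, t, t^2}.
Apply Gaussian elimination to the matrix whose rows are e₁, e₂, e₃, e₄.
There is 1 pivot column, so rank = 1.
(With 4 elements in a 3-dimensional space the rank is at most 3.)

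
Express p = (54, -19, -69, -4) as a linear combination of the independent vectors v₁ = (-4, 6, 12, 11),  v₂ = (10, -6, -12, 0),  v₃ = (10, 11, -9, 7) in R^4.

p = -v₁ + 4v₂ + v₃

Write p = a₁v₁ + … + a₃v₃ and equate components.
The system has the unique solution (a₁, a₂, a₃) = (-1, 4, 1).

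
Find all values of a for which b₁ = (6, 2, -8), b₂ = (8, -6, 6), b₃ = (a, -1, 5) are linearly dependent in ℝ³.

a = -40/9

The vectors are dependent exactly when the determinant of the matrix with rows b₁, b₂, b₃ vanishes.
Expanding, det = -36*a - 160.
This vanishes exactly when a = -40/9.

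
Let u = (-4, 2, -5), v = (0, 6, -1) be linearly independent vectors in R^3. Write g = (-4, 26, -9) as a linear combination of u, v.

g = u + 4v

Solve the system with u, v as columns and g as the right-hand side.
Back-substitution yields (α₁, α₂) = (1, 4).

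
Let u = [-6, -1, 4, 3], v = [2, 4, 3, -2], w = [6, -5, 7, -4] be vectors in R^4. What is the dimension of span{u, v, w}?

Row-reduce the 3×4 matrix with these as rows.
Reduction leaves 3 leading entries, giving rank 3.

3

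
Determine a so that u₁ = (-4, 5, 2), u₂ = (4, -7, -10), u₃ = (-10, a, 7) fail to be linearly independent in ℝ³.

The vectors are dependent exactly when the determinant of the matrix with rows u₁, u₂, u₃ vanishes.
Expanding, det = 416 - 32*a.
Solving 416 - 32*a = 0 yields a = 13.

a = 13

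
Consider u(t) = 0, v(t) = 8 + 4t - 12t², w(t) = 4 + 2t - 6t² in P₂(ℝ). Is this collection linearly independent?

Take coordinates with respect to the standard basis {1, t, t²}.
One of the vectors is the zero vector, so the set is linearly dependent.

linearly dependent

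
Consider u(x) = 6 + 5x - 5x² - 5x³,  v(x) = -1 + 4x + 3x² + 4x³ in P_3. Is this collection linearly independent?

linearly independent

Take coordinates with respect to the standard basis {1, x, …, x³}.
Place the vectors as rows of a 2×4 matrix and reduce to echelon form.
The reduction yields 2 nonzero rows, so the rank is 2.
Since rank = 2 (the number of vectors), the set is linearly independent.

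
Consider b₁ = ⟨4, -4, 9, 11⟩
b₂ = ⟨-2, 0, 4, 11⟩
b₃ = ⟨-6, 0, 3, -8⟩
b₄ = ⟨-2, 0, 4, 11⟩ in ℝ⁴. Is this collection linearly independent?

Two of the vectors are equal, giving an immediate dependence.

linearly dependent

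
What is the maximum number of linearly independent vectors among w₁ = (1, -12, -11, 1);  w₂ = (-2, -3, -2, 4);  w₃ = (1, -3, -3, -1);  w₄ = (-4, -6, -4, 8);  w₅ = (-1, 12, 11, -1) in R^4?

2

Form the matrix with w₁, w₂, w₃, w₄, w₅ as columns and reduce.
There are 2 pivot columns, so rank = 2.
(With 5 elements in a 4-dimensional space the rank is at most 4.)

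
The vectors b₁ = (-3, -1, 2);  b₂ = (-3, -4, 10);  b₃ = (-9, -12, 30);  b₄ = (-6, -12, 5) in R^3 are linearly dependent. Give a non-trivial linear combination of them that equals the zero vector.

Row-reduce the matrix with b₁, b₂, b₃, b₄ as columns; the null space gives the coefficients.
One solution (up to scaling) is (0, 3, -1, 0).

3b₂ - b₃ = 0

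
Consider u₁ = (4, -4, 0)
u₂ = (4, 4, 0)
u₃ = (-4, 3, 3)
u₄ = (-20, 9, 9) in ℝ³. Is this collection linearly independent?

linearly dependent

There are 4 vectors in a 3-dimensional space, so they cannot be linearly independent.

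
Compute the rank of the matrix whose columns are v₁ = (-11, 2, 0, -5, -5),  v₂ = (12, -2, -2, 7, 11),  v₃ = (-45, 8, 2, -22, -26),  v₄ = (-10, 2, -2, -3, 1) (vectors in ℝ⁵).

Row-reduce the 4×5 matrix with these as rows.
Reduction leaves 2 leading entries, giving rank 2.

rank 2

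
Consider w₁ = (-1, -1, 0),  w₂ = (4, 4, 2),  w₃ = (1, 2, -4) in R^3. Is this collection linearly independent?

The matrix [w₁|w₂|w₃] has determinant 2.
A nonzero determinant means the columns are linearly independent.

linearly independent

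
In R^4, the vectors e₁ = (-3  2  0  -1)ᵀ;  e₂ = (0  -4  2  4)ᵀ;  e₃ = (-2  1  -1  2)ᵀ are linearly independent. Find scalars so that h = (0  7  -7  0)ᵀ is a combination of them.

h = -2e₁ - 2e₂ + 3e₃

Since e₁, e₂, e₃ are independent, the coefficients expressing h are uniquely determined by a linear system.
Back-substitution yields (c₁, c₂, c₃) = (-2, -2, 3).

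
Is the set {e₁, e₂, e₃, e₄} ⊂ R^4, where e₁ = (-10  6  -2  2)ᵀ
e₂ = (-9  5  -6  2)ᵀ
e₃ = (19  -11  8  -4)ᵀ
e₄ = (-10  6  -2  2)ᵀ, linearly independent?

Two of the vectors are equal, giving an immediate dependence.

linearly dependent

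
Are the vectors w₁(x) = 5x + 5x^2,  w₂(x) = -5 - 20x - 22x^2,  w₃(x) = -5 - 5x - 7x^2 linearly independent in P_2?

Write each element as a coordinate vector in ℝ³ using {1, x, x^2}.
Row-reduce the matrix whose columns are w₁, w₂, w₃.
The reduction yields 2 nonzero rows, so the rank is 2.
Since rank 2 < 3, the set is linearly dependent.

linearly dependent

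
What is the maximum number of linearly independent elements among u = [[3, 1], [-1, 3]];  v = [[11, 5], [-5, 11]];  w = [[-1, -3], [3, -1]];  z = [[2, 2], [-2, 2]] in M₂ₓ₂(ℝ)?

2

Use coordinates relative to {E₁₁, E₁₂, E₂₁, E₂₂}.
Apply Gaussian elimination to the matrix whose rows are u, v, w, z.
There are 2 pivot columns, so rank = 2.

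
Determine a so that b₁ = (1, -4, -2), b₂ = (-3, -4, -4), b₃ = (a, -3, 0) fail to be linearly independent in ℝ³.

The set is linearly dependent precisely when det[b₁; b₂; b₃] = 0.
The determinant works out to 8*a - 30.
Solving 8*a - 30 = 0 yields a = 15/4.

a = 15/4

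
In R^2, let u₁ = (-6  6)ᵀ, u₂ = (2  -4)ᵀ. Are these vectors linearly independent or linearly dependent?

linearly independent

Form the 2×2 matrix with these as columns; its determinant is 12.
A nonzero determinant means the columns are linearly independent.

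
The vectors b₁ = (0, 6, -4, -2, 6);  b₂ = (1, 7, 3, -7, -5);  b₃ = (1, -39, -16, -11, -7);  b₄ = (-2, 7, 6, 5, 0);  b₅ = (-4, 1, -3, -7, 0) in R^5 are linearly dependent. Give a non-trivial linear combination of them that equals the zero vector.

2b₁ + b₂ + b₃ + 3b₄ - b₅ = 0

Row-reduce the matrix with b₁, b₂, b₃, b₄, b₅ as columns; the null space gives the coefficients.
A generator of the null space is (2, 1, 1, 3, -1).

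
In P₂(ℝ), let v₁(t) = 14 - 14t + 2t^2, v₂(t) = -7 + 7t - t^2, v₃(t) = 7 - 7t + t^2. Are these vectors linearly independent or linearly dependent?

Take coordinates with respect to the standard basis {1, t, t^2}.
The matrix [v₁|v₂|v₃] has determinant 0.
A zero determinant means the columns are linearly dependent.
Indeed v₁ + 2v₂ = 0.

linearly dependent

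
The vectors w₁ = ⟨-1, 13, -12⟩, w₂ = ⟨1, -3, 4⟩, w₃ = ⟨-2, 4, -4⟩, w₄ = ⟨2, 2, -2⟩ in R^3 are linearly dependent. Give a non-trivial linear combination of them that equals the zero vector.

Write the vectors as columns of a matrix and find a nonzero vector in its null space.
A generator of the null space is (1, -1, -3, -2).

w₁ - w₂ - 3w₃ - 2w₄ = 0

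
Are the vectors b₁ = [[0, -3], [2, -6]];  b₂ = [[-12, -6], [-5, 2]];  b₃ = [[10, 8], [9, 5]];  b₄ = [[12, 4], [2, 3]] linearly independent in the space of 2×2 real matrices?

Take coordinates with respect to the standard basis {E₁₁, E₁₂, E₂₁, E₂₂}.
The matrix [b₁|b₂|b₃|b₄] has determinant -2318.
A nonzero determinant means the columns are linearly independent.

linearly independent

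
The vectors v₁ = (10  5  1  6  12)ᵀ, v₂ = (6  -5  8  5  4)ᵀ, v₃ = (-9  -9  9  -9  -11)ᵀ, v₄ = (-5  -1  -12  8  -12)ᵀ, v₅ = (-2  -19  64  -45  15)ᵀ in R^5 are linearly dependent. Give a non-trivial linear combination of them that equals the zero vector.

Set up α₁v₁ + … + α₅v₅ = 0 and solve the homogeneous system.
The free variable yields coefficients (1, 0, 3, -3, -1) (any nonzero multiple also works).

v₁ + 3v₃ - 3v₄ - v₅ = 0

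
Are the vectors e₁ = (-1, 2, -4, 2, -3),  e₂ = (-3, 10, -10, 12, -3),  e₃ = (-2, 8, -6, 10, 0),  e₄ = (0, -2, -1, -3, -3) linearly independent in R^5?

linearly dependent

Row-reduce the matrix whose columns are e₁, e₂, e₃, e₄.
The reduction yields 2 nonzero rows, so the rank is 2.
Since rank 2 < 4, the set is linearly dependent.
Indeed e₁ - e₂ + e₃ = 0.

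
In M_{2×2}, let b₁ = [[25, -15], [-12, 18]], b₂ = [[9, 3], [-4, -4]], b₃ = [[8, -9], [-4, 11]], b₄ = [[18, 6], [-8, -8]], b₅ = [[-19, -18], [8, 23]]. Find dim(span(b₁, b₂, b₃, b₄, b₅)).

2

Use coordinates relative to {E₁₁, E₁₂, E₂₁, E₂₂}.
Form the matrix with b₁, b₂, b₃, b₄, b₅ as columns and reduce.
The echelon form has 2 nonzero rows, so the rank is 2.
(With 5 elements in a 4-dimensional space the rank is at most 4.)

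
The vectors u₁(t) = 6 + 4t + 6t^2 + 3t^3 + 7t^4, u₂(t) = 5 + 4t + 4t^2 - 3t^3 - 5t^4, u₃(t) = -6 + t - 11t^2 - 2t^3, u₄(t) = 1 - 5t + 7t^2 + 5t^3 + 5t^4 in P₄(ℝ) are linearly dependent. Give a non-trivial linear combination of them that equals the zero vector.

Take coordinates with respect to {1, t, …, t^4}.
Write the vectors as columns of a matrix and find a nonzero vector in its null space.
A generator of the null space is (0, 1, 1, 1).

u₂ + u₃ + u₄ = 0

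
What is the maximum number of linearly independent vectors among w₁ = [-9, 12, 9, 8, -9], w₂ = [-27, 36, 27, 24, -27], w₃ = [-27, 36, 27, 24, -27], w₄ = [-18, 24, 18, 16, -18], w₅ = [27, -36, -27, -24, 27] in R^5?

Form the matrix with w₁, w₂, w₃, w₄, w₅ as columns and reduce.
Exactly 1 pivot survives; hence the rank is 1.

1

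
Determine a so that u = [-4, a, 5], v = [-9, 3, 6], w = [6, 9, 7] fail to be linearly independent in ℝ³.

a = 11/3

Place the vectors as rows of a 3×3 matrix; dependence ⇔ determinant zero.
The determinant works out to 99*a - 363.
Solving 99*a - 363 = 0 yields a = 11/3.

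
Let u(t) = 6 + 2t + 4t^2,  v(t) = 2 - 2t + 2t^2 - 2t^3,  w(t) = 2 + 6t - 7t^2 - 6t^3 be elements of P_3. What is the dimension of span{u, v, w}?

Represent each element by its coordinate vector in ℝ⁴.
Row-reduce the 3×4 matrix with these as rows.
Reduction leaves 3 leading entries, giving rank 3.

3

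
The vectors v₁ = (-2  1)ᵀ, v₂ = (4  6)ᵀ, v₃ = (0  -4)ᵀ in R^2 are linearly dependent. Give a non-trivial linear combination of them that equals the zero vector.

Write the vectors as columns of a matrix and find a nonzero vector in its null space.
The free variable yields coefficients (2, 1, 2) (any nonzero multiple also works).

2v₁ + v₂ + 2v₃ = 0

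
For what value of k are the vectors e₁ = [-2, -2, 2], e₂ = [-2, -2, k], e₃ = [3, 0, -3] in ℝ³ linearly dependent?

Place the vectors as rows of a 3×3 matrix; dependence ⇔ determinant zero.
The determinant works out to 12 - 6*k.
This vanishes exactly when k = 2.

k = 2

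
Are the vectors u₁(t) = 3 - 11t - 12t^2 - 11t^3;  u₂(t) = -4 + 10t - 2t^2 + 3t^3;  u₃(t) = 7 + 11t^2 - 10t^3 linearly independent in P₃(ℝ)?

Write each element as a coordinate vector in ℝ⁴ using {1, t, …, t^3}.
Place the vectors as rows of a 3×4 matrix and reduce to echelon form.
The reduction yields 3 nonzero rows, so the rank is 3.
Since rank = 3 (the number of vectors), the set is linearly independent.

linearly independent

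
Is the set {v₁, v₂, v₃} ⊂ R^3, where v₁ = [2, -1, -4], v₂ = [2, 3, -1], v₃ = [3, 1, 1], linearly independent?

linearly independent

Place the vectors as rows of a 3×3 matrix and reduce to echelon form.
The reduction yields 3 nonzero rows, so the rank is 3.
Since rank = 3 (the number of vectors), the set is linearly independent.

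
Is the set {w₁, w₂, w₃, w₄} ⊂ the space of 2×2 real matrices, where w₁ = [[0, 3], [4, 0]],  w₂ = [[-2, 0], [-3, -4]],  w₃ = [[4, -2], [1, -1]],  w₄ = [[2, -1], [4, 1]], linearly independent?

Take coordinates with respect to the standard basis {E₁₁, E₁₂, E₂₁, E₂₂}.
Form the 4×4 matrix with these as columns; its determinant is 168.
A nonzero determinant means the columns are linearly independent.

linearly independent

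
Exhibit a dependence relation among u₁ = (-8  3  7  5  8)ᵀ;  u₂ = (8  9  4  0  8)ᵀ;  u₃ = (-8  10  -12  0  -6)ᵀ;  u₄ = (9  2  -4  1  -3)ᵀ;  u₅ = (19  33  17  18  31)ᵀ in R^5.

3u₁ + 2u₂ + 3u₄ - u₅ = 0

Row-reduce the matrix with u₁, u₂, u₃, u₄, u₅ as columns; the null space gives the coefficients.
A generator of the null space is (3, 2, 0, 3, -1).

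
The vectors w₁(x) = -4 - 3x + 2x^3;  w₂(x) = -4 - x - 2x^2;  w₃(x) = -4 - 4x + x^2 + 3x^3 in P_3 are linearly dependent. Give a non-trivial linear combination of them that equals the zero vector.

Pass to coordinate vectors relative to the basis {1, x, …, x^3}.
Write the vectors as columns of a matrix and find a nonzero vector in its null space.
A generator of the null space is (3, -1, -2).

3w₁ - w₂ - 2w₃ = 0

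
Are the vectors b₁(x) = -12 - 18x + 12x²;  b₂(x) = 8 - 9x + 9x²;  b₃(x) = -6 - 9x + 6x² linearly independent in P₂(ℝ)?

linearly dependent

Write each element as a coordinate vector in ℝ³ using {1, x, x²}.
One vector is a scalar multiple of another, so the set is dependent.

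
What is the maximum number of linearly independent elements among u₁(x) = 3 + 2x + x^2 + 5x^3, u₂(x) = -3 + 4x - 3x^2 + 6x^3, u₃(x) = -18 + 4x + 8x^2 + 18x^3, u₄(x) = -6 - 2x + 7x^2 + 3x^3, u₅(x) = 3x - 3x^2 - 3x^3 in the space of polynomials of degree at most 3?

4

Pass to coordinate vectors with respect to the basis {1, x, …, x^3}.
Apply Gaussian elimination to the matrix whose rows are u₁, u₂, u₃, u₄, u₅.
Exactly 4 pivots survive; hence the rank is 4.
(With 5 elements in a 4-dimensional space the rank is at most 4.)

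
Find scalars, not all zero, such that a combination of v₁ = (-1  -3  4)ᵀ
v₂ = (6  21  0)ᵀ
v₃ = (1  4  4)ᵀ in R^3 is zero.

Solve the homogeneous system with v₁, v₂, v₃ as columns by row-reducing the coefficient matrix.
The free variable yields coefficients (3, 1, -3) (any nonzero multiple also works).

3v₁ + v₂ - 3v₃ = 0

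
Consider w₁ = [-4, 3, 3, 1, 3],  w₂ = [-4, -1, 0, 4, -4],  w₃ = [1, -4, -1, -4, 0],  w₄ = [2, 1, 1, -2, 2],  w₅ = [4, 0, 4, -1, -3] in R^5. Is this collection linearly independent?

Form the 5×5 matrix with these as columns; its determinant is 48.
A nonzero determinant means the columns are linearly independent.

linearly independent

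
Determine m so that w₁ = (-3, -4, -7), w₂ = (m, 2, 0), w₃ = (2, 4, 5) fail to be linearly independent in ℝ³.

Dependence holds iff the 3×3 matrix [w₁ w₂ w₃] is singular.
Expanding, det = -8*m - 2.
This vanishes exactly when m = -1/4.

m = -1/4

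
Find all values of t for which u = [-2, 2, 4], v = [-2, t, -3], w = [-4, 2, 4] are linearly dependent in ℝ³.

t = -3/2

The vectors are dependent exactly when the determinant of the matrix with rows u, v, w vanishes.
Cofactor expansion gives det = 8*t + 12.
This vanishes exactly when t = -3/2.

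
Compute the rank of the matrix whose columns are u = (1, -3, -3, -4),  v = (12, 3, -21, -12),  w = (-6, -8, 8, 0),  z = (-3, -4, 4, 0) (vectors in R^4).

Row-reduce the 4×4 matrix with these as rows.
Reduction leaves 2 leading entries, giving rank 2.

rank 2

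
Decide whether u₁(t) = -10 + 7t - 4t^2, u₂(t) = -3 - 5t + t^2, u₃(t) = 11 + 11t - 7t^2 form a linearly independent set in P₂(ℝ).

linearly independent

Take coordinates with respect to the standard basis {1, t, t^2}.
Row-reduce the matrix whose columns are u₁, u₂, u₃.
The reduction yields 3 nonzero rows, so the rank is 3.
Since rank = 3 (the number of vectors), the set is linearly independent.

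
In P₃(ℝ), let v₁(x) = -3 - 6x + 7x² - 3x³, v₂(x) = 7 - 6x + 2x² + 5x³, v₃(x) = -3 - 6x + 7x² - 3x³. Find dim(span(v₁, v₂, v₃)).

2

Pass to coordinate vectors with respect to the basis {1, x, …, x³}.
Form the matrix with v₁, v₂, v₃ as columns and reduce.
There are 2 pivot columns, so rank = 2.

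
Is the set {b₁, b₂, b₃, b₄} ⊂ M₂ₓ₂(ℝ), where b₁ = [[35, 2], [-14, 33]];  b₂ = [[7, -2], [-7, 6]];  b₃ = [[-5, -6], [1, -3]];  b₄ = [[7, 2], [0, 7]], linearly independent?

linearly dependent

Write each element as a coordinate vector in ℝ⁴ using {E₁₁, E₁₂, E₂₁, E₂₂}.
The matrix [b₁|b₂|b₃|b₄] has determinant 0.
A zero determinant means the columns are linearly dependent.
Indeed b₁ - 2b₂ - 3b₄ = 0.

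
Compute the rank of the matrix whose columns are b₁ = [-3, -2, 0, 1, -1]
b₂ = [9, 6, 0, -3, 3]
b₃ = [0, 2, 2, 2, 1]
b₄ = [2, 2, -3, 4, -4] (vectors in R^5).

3

Form the matrix with b₁, b₂, b₃, b₄ as columns and reduce.
Reduction leaves 3 leading entries, giving rank 3.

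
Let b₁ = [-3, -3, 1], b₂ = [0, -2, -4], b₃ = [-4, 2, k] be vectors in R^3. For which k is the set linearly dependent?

The vectors are dependent exactly when the determinant of the matrix with rows b₁, b₂, b₃ vanishes.
The determinant works out to 6*k - 80.
Solving 6*k - 80 = 0 yields k = 40/3.

k = 40/3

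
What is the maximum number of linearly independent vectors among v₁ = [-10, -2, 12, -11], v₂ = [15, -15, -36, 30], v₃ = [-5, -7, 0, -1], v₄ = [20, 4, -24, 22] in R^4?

2

Form the matrix with v₁, v₂, v₃, v₄ as columns and reduce.
There are 2 pivot columns, so rank = 2.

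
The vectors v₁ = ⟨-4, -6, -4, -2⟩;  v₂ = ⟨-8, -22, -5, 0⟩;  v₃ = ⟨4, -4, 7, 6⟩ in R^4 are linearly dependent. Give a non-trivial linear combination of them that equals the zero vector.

3v₁ - v₂ + v₃ = 0

Set up α₁v₁ + … + α₃v₃ = 0 and solve the homogeneous system.
One solution (up to scaling) is (3, -1, 1).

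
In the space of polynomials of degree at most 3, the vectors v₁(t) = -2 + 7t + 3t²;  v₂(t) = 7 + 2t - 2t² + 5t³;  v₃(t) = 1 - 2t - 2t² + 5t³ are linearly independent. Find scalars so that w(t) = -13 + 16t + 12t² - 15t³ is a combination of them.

Take coordinate vectors relative to {1, t, …, t³}.
Set up the augmented matrix [v₁ | v₂ | v₃ | w] and row-reduce.
The system has the unique solution (a₁, a₂, a₃) = (2, -1, -2).

w = 2v₁ - v₂ - 2v₃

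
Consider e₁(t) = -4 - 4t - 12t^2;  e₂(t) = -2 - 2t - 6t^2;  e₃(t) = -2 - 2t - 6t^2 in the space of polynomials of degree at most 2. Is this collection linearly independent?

linearly dependent

Write each element as a coordinate vector in ℝ³ using {1, t, t^2}.
Place the vectors as rows of a 3×3 matrix and reduce to echelon form.
The reduction yields 1 nonzero row, so the rank is 1.
Since rank 1 < 3, the set is linearly dependent.
Indeed e₁ - 2e₂ = 0.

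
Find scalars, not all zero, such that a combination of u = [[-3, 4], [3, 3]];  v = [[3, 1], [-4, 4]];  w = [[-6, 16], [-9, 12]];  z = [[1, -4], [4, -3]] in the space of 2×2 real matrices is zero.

Pass to coordinate vectors relative to the basis {E₁₁, E₁₂, E₂₁, E₂₂}.
Row-reduce the matrix with u, v, w, z as columns; the null space gives the coefficients.
One solution (up to scaling) is (1, 0, -1, -3).

u - w - 3z = 0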